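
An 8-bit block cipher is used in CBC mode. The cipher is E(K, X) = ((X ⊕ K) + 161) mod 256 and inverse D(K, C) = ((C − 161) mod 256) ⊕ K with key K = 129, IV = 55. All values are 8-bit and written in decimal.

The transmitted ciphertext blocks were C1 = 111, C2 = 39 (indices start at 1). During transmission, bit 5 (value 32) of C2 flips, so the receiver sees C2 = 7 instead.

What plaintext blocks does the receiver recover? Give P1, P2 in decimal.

P1 = 120, P2 = 136

CBC decryption: P_i = D(K, C_i) ⊕ C_{i−1}, with C_{0} = IV.
Only C2 changed, to 7. In CBC, a change in C_i garbles P_i and flips the same bit in P_{i+1}. Decrypting the received ciphertext:
P1: D(K, 111) = 79; 79 ⊕ 55 = 120.
P2: D(K, 7) = 231; 231 ⊕ 111 = 136.
Blocks that differ from the original plaintext: P2.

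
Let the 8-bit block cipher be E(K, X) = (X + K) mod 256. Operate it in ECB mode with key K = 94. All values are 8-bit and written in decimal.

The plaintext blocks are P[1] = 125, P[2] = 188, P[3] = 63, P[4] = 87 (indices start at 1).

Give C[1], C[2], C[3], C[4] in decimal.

C[1] = 219, C[2] = 26, C[3] = 157, C[4] = 181

ECB encryption: C_i = E(K, P_i).
C[1]: E(K, 125) = 219.
C[2]: E(K, 188) = 26.
C[3]: E(K, 63) = 157.
C[4]: E(K, 87) = 181.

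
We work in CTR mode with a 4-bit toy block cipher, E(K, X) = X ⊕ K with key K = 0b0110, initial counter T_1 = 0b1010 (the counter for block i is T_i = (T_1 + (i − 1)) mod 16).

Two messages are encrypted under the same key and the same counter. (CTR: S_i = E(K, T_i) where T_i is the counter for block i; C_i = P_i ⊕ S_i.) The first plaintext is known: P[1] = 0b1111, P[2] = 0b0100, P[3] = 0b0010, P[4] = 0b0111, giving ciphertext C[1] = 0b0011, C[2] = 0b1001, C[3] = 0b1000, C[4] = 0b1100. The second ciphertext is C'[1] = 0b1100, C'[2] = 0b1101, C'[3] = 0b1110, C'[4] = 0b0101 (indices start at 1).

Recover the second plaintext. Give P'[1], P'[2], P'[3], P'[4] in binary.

In CTR with a reused counter, both messages share the same keystream S_i, so C_i ⊕ C'_i = P_i ⊕ P'_i and thus P'_i = P_i ⊕ C_i ⊕ C'_i.
P'[1]: 0b1111 ⊕ 0b0011 ⊕ 0b1100 = 0b0000.
P'[2]: 0b0100 ⊕ 0b1001 ⊕ 0b1101 = 0b0000.
P'[3]: 0b0010 ⊕ 0b1000 ⊕ 0b1110 = 0b0100.
P'[4]: 0b0111 ⊕ 0b1100 ⊕ 0b0101 = 0b1110.

P'[1] = 0b0000, P'[2] = 0b0000, P'[3] = 0b0100, P'[4] = 0b1110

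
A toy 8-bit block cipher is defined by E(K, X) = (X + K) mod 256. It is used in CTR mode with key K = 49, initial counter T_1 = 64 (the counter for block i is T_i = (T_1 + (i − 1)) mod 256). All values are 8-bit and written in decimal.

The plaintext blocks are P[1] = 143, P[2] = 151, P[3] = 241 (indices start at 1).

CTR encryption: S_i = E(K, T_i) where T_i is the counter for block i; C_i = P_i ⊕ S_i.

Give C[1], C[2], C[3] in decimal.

C[1]: T = 64, S = E(K, T) = 113; 143 ⊕ 113 = 254.
C[2]: T = 65, S = E(K, T) = 114; 151 ⊕ 114 = 229.
C[3]: T = 66, S = E(K, T) = 115; 241 ⊕ 115 = 130.

C[1] = 254, C[2] = 229, C[3] = 130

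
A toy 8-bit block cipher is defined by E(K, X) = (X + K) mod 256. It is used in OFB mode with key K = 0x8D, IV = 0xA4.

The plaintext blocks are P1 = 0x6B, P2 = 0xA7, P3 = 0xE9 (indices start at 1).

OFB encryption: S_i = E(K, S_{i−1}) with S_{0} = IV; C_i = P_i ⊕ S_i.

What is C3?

C1: S = E(K, 0xA4) = 0x31; 0x6B ⊕ 0x31 = 0x5A.
C2: S = E(K, 0x31) = 0xBE; 0xA7 ⊕ 0xBE = 0x19.
C3: S = E(K, 0xBE) = 0x4B; 0xE9 ⊕ 0x4B = 0xA2.

C3 = 0xA2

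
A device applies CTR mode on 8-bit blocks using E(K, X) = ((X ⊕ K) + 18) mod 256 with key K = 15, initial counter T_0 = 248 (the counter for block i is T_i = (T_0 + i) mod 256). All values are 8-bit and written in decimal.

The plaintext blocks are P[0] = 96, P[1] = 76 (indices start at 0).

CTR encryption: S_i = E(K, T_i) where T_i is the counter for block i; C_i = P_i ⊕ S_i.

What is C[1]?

C[0]: T = 248, S = E(K, T) = 9; 96 ⊕ 9 = 105.
C[1]: T = 249, S = E(K, T) = 8; 76 ⊕ 8 = 68.

C[1] = 68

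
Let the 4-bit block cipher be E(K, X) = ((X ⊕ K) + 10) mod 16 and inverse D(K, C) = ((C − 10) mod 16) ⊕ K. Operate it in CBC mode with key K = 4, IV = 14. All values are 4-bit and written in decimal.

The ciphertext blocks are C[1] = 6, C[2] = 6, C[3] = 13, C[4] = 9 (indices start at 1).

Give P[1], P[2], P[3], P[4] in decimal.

CBC decryption: P_i = D(K, C_i) ⊕ C_{i−1}, with C_{0} = IV.
P[1]: D(K, 6) = 8; 8 ⊕ 14 = 6.
P[2]: D(K, 6) = 8; 8 ⊕ 6 = 14.
P[3]: D(K, 13) = 7; 7 ⊕ 6 = 1.
P[4]: D(K, 9) = 11; 11 ⊕ 13 = 6.

P[1] = 6, P[2] = 14, P[3] = 1, P[4] = 6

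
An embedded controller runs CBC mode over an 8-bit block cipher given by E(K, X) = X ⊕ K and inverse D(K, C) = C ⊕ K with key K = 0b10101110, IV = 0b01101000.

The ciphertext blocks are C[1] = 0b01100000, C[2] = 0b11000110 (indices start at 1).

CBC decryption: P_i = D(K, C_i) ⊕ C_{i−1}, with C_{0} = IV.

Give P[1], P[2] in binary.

P[1]: D(K, 0b01100000) = 0b11001110; 0b11001110 ⊕ 0b01101000 = 0b10100110.
P[2]: D(K, 0b11000110) = 0b01101000; 0b01101000 ⊕ 0b01100000 = 0b00001000.

P[1] = 0b10100110, P[2] = 0b00001000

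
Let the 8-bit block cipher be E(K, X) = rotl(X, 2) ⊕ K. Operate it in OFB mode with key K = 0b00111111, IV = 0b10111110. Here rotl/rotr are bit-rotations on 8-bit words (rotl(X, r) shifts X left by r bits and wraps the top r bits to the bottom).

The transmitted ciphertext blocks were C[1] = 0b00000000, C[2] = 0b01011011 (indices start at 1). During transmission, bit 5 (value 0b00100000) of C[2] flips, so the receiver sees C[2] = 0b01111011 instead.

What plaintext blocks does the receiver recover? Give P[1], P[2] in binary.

P[1] = 0b11000101, P[2] = 0b01010011

OFB decryption: S_i = E(K, S_{i−1}) with S_{0} = IV; P_i = C_i ⊕ S_i.
Only C[2] changed, to 0b01111011. In OFB, a change in C_i flips the same bit in P_i only; the keystream is unaffected. Decrypting the received ciphertext:
P[1]: S = E(K, 0b10111110) = 0b11000101; 0b00000000 ⊕ 0b11000101 = 0b11000101.
P[2]: S = E(K, 0b11000101) = 0b00101000; 0b01111011 ⊕ 0b00101000 = 0b01010011.
Blocks that differ from the original plaintext: P[2].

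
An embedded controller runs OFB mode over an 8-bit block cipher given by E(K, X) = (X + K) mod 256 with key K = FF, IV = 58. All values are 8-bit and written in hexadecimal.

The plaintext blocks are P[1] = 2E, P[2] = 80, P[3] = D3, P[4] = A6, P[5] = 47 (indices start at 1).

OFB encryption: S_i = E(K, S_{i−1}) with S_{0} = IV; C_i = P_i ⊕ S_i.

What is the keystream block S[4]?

C[1]: S = E(K, 58) = 57; 2E ⊕ 57 = 79.
C[2]: S = E(K, 57) = 56; 80 ⊕ 56 = D6.
C[3]: S = E(K, 56) = 55; D3 ⊕ 55 = 86.
C[4]: S = E(K, 55) = 54; A6 ⊕ 54 = F2.
So S[4] = 54.

54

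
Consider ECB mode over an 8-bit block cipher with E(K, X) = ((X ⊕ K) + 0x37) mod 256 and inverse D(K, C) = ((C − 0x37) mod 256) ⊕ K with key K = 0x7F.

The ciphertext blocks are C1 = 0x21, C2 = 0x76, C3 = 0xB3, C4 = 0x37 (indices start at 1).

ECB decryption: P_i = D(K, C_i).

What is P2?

P2: D(K, 0x76) = 0x40.

P2 = 0x40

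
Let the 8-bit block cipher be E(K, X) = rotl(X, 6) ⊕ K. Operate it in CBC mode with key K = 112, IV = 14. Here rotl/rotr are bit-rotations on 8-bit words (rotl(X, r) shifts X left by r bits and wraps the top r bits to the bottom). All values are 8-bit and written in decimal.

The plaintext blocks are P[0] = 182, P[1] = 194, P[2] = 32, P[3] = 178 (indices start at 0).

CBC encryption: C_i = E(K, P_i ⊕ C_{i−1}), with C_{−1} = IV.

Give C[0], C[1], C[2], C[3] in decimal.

C[0] = 94, C[1] = 87, C[2] = 173, C[3] = 183

C[0]: P[0] ⊕ 14 = 184; E(K, 184) = 94.
C[1]: P[1] ⊕ 94 = 156; E(K, 156) = 87.
C[2]: P[2] ⊕ 87 = 119; E(K, 119) = 173.
C[3]: P[3] ⊕ 173 = 31; E(K, 31) = 183.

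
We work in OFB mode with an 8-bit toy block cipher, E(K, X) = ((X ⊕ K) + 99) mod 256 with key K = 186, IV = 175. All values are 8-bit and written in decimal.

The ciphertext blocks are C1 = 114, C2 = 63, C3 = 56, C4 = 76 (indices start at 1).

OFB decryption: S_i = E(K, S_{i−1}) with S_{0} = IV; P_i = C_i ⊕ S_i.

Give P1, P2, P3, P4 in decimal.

P1: S = E(K, 175) = 120; 114 ⊕ 120 = 10.
P2: S = E(K, 120) = 37; 63 ⊕ 37 = 26.
P3: S = E(K, 37) = 2; 56 ⊕ 2 = 58.
P4: S = E(K, 2) = 27; 76 ⊕ 27 = 87.

P1 = 10, P2 = 26, P3 = 58, P4 = 87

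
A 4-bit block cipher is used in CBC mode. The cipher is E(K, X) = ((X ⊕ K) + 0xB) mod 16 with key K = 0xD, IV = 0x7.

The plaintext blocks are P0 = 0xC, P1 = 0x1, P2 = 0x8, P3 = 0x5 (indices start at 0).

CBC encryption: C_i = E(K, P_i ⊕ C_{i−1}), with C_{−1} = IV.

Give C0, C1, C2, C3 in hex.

C0 = 0x1, C1 = 0x8, C2 = 0x8, C3 = 0xB

C0: P0 ⊕ 0x7 = 0xB; E(K, 0xB) = 0x1.
C1: P1 ⊕ 0x1 = 0x0; E(K, 0x0) = 0x8.
C2: P2 ⊕ 0x8 = 0x0; E(K, 0x0) = 0x8.
C3: P3 ⊕ 0x8 = 0xD; E(K, 0xD) = 0xB.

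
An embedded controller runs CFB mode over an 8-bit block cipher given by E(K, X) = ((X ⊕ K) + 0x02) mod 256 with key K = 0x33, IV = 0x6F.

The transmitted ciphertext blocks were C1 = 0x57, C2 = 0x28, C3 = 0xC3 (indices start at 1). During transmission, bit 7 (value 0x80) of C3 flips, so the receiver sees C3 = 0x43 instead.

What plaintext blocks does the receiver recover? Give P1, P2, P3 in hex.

CFB decryption: P_i = C_i ⊕ E(K, C_{i−1}), with C_{0} = IV.
Only C3 changed, to 0x43. In CFB, a change in C_i flips the same bit in P_i and garbles P_{i+1}. Decrypting the received ciphertext:
P1: E(K, 0x6F) = 0x5E; 0x57 ⊕ 0x5E = 0x09.
P2: E(K, 0x57) = 0x66; 0x28 ⊕ 0x66 = 0x4E.
P3: E(K, 0x28) = 0x1D; 0x43 ⊕ 0x1D = 0x5E.
Blocks that differ from the original plaintext: P3.

P1 = 0x09, P2 = 0x4E, P3 = 0x5E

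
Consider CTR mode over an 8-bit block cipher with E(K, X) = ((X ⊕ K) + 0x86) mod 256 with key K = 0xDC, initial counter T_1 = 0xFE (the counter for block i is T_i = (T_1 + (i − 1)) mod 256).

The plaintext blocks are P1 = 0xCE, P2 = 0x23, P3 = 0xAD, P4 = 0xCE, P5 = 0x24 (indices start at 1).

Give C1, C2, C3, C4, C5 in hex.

C1 = 0x66, C2 = 0x8A, C3 = 0xCF, C4 = 0xAD, C5 = 0x40

CTR encryption: S_i = E(K, T_i) where T_i is the counter for block i; C_i = P_i ⊕ S_i.
C1: T = 0xFE, S = E(K, T) = 0xA8; 0xCE ⊕ 0xA8 = 0x66.
C2: T = 0xFF, S = E(K, T) = 0xA9; 0x23 ⊕ 0xA9 = 0x8A.
C3: T = 0x00, S = E(K, T) = 0x62; 0xAD ⊕ 0x62 = 0xCF.
C4: T = 0x01, S = E(K, T) = 0x63; 0xCE ⊕ 0x63 = 0xAD.
C5: T = 0x02, S = E(K, T) = 0x64; 0x24 ⊕ 0x64 = 0x40.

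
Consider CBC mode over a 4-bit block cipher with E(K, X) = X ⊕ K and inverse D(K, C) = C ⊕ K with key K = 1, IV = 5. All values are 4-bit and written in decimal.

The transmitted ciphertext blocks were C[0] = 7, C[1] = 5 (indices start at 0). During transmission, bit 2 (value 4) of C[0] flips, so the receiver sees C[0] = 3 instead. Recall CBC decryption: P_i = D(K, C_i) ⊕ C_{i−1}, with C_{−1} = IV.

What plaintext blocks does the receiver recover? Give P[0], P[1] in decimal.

Only C[0] changed, to 3. In CBC, a change in C_i garbles P_i and flips the same bit in P_{i+1}. Decrypting the received ciphertext:
P[0]: D(K, 3) = 2; 2 ⊕ 5 = 7.
P[1]: D(K, 5) = 4; 4 ⊕ 3 = 7.
Blocks that differ from the original plaintext: P[0], P[1].

P[0] = 7, P[1] = 7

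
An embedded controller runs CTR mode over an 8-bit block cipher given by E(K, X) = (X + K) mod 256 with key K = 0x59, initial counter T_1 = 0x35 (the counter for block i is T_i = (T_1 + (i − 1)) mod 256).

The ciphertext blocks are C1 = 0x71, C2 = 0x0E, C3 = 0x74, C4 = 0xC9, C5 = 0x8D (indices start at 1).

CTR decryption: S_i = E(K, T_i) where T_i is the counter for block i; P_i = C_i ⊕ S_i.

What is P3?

P3 = 0xE4

P3: T = 0x37, S = E(K, T) = 0x90; 0x74 ⊕ 0x90 = 0xE4.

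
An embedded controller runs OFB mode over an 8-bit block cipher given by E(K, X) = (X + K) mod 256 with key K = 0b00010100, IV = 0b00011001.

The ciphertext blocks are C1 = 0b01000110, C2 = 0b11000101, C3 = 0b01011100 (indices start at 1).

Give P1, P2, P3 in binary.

P1 = 0b01101011, P2 = 0b10000100, P3 = 0b00001001

OFB decryption: S_i = E(K, S_{i−1}) with S_{0} = IV; P_i = C_i ⊕ S_i.
P1: S = E(K, 0b00011001) = 0b00101101; 0b01000110 ⊕ 0b00101101 = 0b01101011.
P2: S = E(K, 0b00101101) = 0b01000001; 0b11000101 ⊕ 0b01000001 = 0b10000100.
P3: S = E(K, 0b01000001) = 0b01010101; 0b01011100 ⊕ 0b01010101 = 0b00001001.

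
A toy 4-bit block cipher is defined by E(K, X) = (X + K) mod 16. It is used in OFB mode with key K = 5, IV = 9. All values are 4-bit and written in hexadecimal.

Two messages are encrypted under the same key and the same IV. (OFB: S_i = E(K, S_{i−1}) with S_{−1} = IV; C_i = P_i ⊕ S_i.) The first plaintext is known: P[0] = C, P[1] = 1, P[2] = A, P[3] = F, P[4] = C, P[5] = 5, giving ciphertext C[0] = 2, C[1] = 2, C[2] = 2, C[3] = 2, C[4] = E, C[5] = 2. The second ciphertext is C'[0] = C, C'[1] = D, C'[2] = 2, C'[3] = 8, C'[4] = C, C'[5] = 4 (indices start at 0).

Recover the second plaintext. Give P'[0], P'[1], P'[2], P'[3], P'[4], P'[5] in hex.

P'[0] = 2, P'[1] = E, P'[2] = A, P'[3] = 5, P'[4] = E, P'[5] = 3

In OFB with a reused IV, both messages share the same keystream S_i, so C_i ⊕ C'_i = P_i ⊕ P'_i and thus P'_i = P_i ⊕ C_i ⊕ C'_i.
P'[0]: C ⊕ 2 ⊕ C = 2.
P'[1]: 1 ⊕ 2 ⊕ D = E.
P'[2]: A ⊕ 2 ⊕ 2 = A.
P'[3]: F ⊕ 2 ⊕ 8 = 5.
P'[4]: C ⊕ E ⊕ C = E.
P'[5]: 5 ⊕ 2 ⊕ 4 = 3.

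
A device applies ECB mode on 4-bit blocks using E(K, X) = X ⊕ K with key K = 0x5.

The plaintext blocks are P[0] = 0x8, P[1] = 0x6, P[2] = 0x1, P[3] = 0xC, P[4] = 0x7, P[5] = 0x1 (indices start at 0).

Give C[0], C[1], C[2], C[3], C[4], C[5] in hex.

C[0] = 0xD, C[1] = 0x3, C[2] = 0x4, C[3] = 0x9, C[4] = 0x2, C[5] = 0x4

ECB encryption: C_i = E(K, P_i).
C[0]: E(K, 0x8) = 0xD.
C[1]: E(K, 0x6) = 0x3.
C[2]: E(K, 0x1) = 0x4.
C[3]: E(K, 0xC) = 0x9.
C[4]: E(K, 0x7) = 0x2.
C[5]: E(K, 0x1) = 0x4.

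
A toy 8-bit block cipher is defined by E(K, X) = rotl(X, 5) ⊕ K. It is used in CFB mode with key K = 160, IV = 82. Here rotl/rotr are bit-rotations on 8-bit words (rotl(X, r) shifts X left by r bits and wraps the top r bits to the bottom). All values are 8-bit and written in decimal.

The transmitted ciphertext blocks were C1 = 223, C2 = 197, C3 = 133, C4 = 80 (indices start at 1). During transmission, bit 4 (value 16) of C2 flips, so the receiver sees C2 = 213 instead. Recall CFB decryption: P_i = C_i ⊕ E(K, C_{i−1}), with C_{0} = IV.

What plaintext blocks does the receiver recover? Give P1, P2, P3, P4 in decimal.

P1 = 53, P2 = 142, P3 = 159, P4 = 64

Only C2 changed, to 213. In CFB, a change in C_i flips the same bit in P_i and garbles P_{i+1}. Decrypting the received ciphertext:
P1: E(K, 82) = 234; 223 ⊕ 234 = 53.
P2: E(K, 223) = 91; 213 ⊕ 91 = 142.
P3: E(K, 213) = 26; 133 ⊕ 26 = 159.
P4: E(K, 133) = 16; 80 ⊕ 16 = 64.
Blocks that differ from the original plaintext: P2, P3.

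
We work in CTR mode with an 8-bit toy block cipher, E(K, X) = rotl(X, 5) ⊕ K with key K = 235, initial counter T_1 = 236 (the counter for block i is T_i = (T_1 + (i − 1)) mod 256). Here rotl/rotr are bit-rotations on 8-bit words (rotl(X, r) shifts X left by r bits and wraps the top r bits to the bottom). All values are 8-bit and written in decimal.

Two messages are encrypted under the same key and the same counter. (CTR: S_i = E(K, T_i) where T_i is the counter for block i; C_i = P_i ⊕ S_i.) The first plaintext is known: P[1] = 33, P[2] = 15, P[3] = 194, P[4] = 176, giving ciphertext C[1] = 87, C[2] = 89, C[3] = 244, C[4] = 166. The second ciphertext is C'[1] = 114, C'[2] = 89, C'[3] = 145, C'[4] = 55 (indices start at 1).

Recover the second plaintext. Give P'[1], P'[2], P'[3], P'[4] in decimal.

In CTR with a reused counter, both messages share the same keystream S_i, so C_i ⊕ C'_i = P_i ⊕ P'_i and thus P'_i = P_i ⊕ C_i ⊕ C'_i.
P'[1]: 33 ⊕ 87 ⊕ 114 = 4.
P'[2]: 15 ⊕ 89 ⊕ 89 = 15.
P'[3]: 194 ⊕ 244 ⊕ 145 = 167.
P'[4]: 176 ⊕ 166 ⊕ 55 = 33.

P'[1] = 4, P'[2] = 15, P'[3] = 167, P'[4] = 33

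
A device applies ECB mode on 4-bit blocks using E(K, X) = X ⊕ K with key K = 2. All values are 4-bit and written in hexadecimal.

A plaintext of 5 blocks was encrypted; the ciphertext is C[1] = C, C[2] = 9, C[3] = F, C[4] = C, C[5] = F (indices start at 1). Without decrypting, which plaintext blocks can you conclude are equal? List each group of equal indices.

P[1] = P[4]; P[3] = P[5]

ECB encrypts each block independently with the same key, so equal ciphertext blocks imply equal plaintext blocks.
C[1] = C[4] = C, so P[1] = P[4].
C[3] = C[5] = F, so P[3] = P[5].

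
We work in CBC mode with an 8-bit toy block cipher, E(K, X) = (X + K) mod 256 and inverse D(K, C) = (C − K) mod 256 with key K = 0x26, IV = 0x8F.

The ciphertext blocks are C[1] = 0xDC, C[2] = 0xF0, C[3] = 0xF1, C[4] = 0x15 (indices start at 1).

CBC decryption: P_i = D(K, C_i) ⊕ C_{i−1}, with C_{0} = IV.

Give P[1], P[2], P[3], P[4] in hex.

P[1] = 0x39, P[2] = 0x16, P[3] = 0x3B, P[4] = 0x1E

P[1]: D(K, 0xDC) = 0xB6; 0xB6 ⊕ 0x8F = 0x39.
P[2]: D(K, 0xF0) = 0xCA; 0xCA ⊕ 0xDC = 0x16.
P[3]: D(K, 0xF1) = 0xCB; 0xCB ⊕ 0xF0 = 0x3B.
P[4]: D(K, 0x15) = 0xEF; 0xEF ⊕ 0xF1 = 0x1E.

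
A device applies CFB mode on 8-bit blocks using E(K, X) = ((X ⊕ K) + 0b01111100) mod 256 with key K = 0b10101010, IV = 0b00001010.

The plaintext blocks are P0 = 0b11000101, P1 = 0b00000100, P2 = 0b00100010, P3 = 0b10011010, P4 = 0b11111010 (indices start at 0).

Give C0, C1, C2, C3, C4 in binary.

C0 = 0b11011001, C1 = 0b11101011, C2 = 0b10011111, C3 = 0b00101011, C4 = 0b00000111

CFB encryption: C_i = P_i ⊕ E(K, C_{i−1}), with C_{−1} = IV.
C0: E(K, 0b00001010) = 0b00011100; 0b11000101 ⊕ 0b00011100 = 0b11011001.
C1: E(K, 0b11011001) = 0b11101111; 0b00000100 ⊕ 0b11101111 = 0b11101011.
C2: E(K, 0b11101011) = 0b10111101; 0b00100010 ⊕ 0b10111101 = 0b10011111.
C3: E(K, 0b10011111) = 0b10110001; 0b10011010 ⊕ 0b10110001 = 0b00101011.
C4: E(K, 0b00101011) = 0b11111101; 0b11111010 ⊕ 0b11111101 = 0b00000111.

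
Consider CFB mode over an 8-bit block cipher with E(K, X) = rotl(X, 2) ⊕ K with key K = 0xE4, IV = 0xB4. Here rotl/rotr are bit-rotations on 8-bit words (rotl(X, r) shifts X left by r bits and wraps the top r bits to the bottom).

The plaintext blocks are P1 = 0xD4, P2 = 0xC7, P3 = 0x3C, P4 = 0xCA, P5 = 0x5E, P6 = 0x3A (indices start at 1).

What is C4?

C4 = 0xC7

CFB encryption: C_i = P_i ⊕ E(K, C_{i−1}), with C_{0} = IV.
C1: E(K, 0xB4) = 0x36; 0xD4 ⊕ 0x36 = 0xE2.
C2: E(K, 0xE2) = 0x6F; 0xC7 ⊕ 0x6F = 0xA8.
C3: E(K, 0xA8) = 0x46; 0x3C ⊕ 0x46 = 0x7A.
C4: E(K, 0x7A) = 0x0D; 0xCA ⊕ 0x0D = 0xC7.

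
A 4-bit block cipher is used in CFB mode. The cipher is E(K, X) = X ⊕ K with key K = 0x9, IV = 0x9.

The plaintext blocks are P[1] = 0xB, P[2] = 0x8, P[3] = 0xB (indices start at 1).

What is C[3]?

C[3] = 0x8

CFB encryption: C_i = P_i ⊕ E(K, C_{i−1}), with C_{0} = IV.
C[1]: E(K, 0x9) = 0x0; 0xB ⊕ 0x0 = 0xB.
C[2]: E(K, 0xB) = 0x2; 0x8 ⊕ 0x2 = 0xA.
C[3]: E(K, 0xA) = 0x3; 0xB ⊕ 0x3 = 0x8.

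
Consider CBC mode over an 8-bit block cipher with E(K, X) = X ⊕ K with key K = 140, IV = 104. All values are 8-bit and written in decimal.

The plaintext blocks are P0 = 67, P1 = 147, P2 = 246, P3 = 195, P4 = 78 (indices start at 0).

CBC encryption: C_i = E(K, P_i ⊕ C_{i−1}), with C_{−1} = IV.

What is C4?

C0: P0 ⊕ 104 = 43; E(K, 43) = 167.
C1: P1 ⊕ 167 = 52; E(K, 52) = 184.
C2: P2 ⊕ 184 = 78; E(K, 78) = 194.
C3: P3 ⊕ 194 = 1; E(K, 1) = 141.
C4: P4 ⊕ 141 = 195; E(K, 195) = 79.

C4 = 79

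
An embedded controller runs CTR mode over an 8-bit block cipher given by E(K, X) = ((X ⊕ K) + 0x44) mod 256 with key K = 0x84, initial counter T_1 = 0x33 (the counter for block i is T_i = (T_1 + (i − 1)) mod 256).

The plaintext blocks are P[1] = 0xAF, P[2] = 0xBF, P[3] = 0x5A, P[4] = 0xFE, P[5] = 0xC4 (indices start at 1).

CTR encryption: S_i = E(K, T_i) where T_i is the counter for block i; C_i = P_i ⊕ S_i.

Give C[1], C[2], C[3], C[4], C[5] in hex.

C[1]: T = 0x33, S = E(K, T) = 0xFB; 0xAF ⊕ 0xFB = 0x54.
C[2]: T = 0x34, S = E(K, T) = 0xF4; 0xBF ⊕ 0xF4 = 0x4B.
C[3]: T = 0x35, S = E(K, T) = 0xF5; 0x5A ⊕ 0xF5 = 0xAF.
C[4]: T = 0x36, S = E(K, T) = 0xF6; 0xFE ⊕ 0xF6 = 0x08.
C[5]: T = 0x37, S = E(K, T) = 0xF7; 0xC4 ⊕ 0xF7 = 0x33.

C[1] = 0x54, C[2] = 0x4B, C[3] = 0xAF, C[4] = 0x08, C[5] = 0x33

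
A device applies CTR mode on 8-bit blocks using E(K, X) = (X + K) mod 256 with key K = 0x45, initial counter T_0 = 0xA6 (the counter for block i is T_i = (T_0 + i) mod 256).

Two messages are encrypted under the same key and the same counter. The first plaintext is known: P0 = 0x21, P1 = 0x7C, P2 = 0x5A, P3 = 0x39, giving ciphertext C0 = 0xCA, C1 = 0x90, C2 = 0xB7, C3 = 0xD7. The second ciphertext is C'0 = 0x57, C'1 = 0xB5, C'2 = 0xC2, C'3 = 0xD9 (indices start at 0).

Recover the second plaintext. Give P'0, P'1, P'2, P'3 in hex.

P'0 = 0xBC, P'1 = 0x59, P'2 = 0x2F, P'3 = 0x37

In CTR with a reused counter, both messages share the same keystream S_i, so C_i ⊕ C'_i = P_i ⊕ P'_i and thus P'_i = P_i ⊕ C_i ⊕ C'_i.
P'0: 0x21 ⊕ 0xCA ⊕ 0x57 = 0xBC.
P'1: 0x7C ⊕ 0x90 ⊕ 0xB5 = 0x59.
P'2: 0x5A ⊕ 0xB7 ⊕ 0xC2 = 0x2F.
P'3: 0x39 ⊕ 0xD7 ⊕ 0xD9 = 0x37.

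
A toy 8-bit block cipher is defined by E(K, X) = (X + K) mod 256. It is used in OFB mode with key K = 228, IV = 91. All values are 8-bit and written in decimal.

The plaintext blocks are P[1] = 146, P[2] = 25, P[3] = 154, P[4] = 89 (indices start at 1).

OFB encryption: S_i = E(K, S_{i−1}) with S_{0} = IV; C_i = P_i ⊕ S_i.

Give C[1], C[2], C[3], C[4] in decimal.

C[1] = 173, C[2] = 58, C[3] = 157, C[4] = 178

C[1]: S = E(K, 91) = 63; 146 ⊕ 63 = 173.
C[2]: S = E(K, 63) = 35; 25 ⊕ 35 = 58.
C[3]: S = E(K, 35) = 7; 154 ⊕ 7 = 157.
C[4]: S = E(K, 7) = 235; 89 ⊕ 235 = 178.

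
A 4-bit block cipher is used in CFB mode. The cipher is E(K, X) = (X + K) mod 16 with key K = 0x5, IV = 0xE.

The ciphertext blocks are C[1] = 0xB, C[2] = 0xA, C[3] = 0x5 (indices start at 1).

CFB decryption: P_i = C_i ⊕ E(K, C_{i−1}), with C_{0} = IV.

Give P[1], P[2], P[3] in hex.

P[1]: E(K, 0xE) = 0x3; 0xB ⊕ 0x3 = 0x8.
P[2]: E(K, 0xB) = 0x0; 0xA ⊕ 0x0 = 0xA.
P[3]: E(K, 0xA) = 0xF; 0x5 ⊕ 0xF = 0xA.

P[1] = 0x8, P[2] = 0xA, P[3] = 0xA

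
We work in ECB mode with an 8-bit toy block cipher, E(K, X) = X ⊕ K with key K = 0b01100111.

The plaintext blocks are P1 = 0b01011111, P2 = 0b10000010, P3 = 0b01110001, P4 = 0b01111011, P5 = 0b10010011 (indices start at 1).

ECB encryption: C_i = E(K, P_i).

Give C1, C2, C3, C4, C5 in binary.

C1: E(K, 0b01011111) = 0b00111000.
C2: E(K, 0b10000010) = 0b11100101.
C3: E(K, 0b01110001) = 0b00010110.
C4: E(K, 0b01111011) = 0b00011100.
C5: E(K, 0b10010011) = 0b11110100.

C1 = 0b00111000, C2 = 0b11100101, C3 = 0b00010110, C4 = 0b00011100, C5 = 0b11110100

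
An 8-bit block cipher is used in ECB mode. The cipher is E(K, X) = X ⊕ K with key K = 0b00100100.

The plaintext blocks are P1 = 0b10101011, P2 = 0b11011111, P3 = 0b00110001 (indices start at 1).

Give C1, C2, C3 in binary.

ECB encryption: C_i = E(K, P_i).
C1: E(K, 0b10101011) = 0b10001111.
C2: E(K, 0b11011111) = 0b11111011.
C3: E(K, 0b00110001) = 0b00010101.

C1 = 0b10001111, C2 = 0b11111011, C3 = 0b00010101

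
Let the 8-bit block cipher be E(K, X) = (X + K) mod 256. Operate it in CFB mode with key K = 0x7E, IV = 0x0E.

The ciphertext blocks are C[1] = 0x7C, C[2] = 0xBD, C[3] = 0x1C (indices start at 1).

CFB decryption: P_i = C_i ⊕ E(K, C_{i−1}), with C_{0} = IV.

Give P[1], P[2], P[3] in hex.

P[1]: E(K, 0x0E) = 0x8C; 0x7C ⊕ 0x8C = 0xF0.
P[2]: E(K, 0x7C) = 0xFA; 0xBD ⊕ 0xFA = 0x47.
P[3]: E(K, 0xBD) = 0x3B; 0x1C ⊕ 0x3B = 0x27.

P[1] = 0xF0, P[2] = 0x47, P[3] = 0x27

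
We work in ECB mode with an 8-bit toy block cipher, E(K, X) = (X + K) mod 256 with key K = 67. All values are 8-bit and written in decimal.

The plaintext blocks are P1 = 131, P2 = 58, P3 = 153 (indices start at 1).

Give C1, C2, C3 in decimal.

C1 = 198, C2 = 125, C3 = 220

ECB encryption: C_i = E(K, P_i).
C1: E(K, 131) = 198.
C2: E(K, 58) = 125.
C3: E(K, 153) = 220.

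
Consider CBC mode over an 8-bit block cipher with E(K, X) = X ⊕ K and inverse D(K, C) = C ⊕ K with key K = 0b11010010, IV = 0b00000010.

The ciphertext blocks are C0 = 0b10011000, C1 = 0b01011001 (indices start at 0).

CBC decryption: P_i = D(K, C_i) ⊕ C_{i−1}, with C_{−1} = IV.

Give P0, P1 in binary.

P0: D(K, 0b10011000) = 0b01001010; 0b01001010 ⊕ 0b00000010 = 0b01001000.
P1: D(K, 0b01011001) = 0b10001011; 0b10001011 ⊕ 0b10011000 = 0b00010011.

P0 = 0b01001000, P1 = 0b00010011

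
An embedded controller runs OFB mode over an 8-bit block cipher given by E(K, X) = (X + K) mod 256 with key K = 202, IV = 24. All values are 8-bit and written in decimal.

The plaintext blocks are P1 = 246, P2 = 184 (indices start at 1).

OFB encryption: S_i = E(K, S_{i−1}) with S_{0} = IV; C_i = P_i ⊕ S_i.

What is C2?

C1: S = E(K, 24) = 226; 246 ⊕ 226 = 20.
C2: S = E(K, 226) = 172; 184 ⊕ 172 = 20.

C2 = 20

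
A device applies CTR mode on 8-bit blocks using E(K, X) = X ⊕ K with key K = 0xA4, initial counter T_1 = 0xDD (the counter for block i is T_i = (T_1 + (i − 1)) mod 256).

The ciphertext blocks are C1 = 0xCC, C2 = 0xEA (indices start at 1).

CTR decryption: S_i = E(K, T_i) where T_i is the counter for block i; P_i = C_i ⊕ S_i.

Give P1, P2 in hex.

P1: T = 0xDD, S = E(K, T) = 0x79; 0xCC ⊕ 0x79 = 0xB5.
P2: T = 0xDE, S = E(K, T) = 0x7A; 0xEA ⊕ 0x7A = 0x90.

P1 = 0xB5, P2 = 0x90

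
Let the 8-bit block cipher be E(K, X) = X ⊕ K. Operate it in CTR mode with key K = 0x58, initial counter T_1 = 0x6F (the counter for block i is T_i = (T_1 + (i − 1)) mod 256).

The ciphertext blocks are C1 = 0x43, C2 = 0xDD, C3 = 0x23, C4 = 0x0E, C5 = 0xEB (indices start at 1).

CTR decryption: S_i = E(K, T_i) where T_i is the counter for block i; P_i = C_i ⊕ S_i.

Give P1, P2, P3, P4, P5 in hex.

P1: T = 0x6F, S = E(K, T) = 0x37; 0x43 ⊕ 0x37 = 0x74.
P2: T = 0x70, S = E(K, T) = 0x28; 0xDD ⊕ 0x28 = 0xF5.
P3: T = 0x71, S = E(K, T) = 0x29; 0x23 ⊕ 0x29 = 0x0A.
P4: T = 0x72, S = E(K, T) = 0x2A; 0x0E ⊕ 0x2A = 0x24.
P5: T = 0x73, S = E(K, T) = 0x2B; 0xEB ⊕ 0x2B = 0xC0.

P1 = 0x74, P2 = 0xF5, P3 = 0x0A, P4 = 0x24, P5 = 0xC0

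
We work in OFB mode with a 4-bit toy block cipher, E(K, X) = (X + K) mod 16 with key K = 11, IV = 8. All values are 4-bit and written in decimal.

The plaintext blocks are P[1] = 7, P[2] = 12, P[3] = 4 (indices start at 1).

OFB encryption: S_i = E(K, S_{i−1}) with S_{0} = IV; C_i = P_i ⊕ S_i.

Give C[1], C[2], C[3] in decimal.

C[1]: S = E(K, 8) = 3; 7 ⊕ 3 = 4.
C[2]: S = E(K, 3) = 14; 12 ⊕ 14 = 2.
C[3]: S = E(K, 14) = 9; 4 ⊕ 9 = 13.

C[1] = 4, C[2] = 2, C[3] = 13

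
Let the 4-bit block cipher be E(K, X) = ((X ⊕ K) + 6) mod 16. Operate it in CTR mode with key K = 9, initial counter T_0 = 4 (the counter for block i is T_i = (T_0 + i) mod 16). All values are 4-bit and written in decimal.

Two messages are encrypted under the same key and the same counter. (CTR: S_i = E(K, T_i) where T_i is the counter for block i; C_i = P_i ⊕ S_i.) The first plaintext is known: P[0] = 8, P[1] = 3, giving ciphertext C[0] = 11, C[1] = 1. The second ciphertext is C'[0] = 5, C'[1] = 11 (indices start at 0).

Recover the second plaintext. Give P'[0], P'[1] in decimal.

In CTR with a reused counter, both messages share the same keystream S_i, so C_i ⊕ C'_i = P_i ⊕ P'_i and thus P'_i = P_i ⊕ C_i ⊕ C'_i.
P'[0]: 8 ⊕ 11 ⊕ 5 = 6.
P'[1]: 3 ⊕ 1 ⊕ 11 = 9.

P'[0] = 6, P'[1] = 9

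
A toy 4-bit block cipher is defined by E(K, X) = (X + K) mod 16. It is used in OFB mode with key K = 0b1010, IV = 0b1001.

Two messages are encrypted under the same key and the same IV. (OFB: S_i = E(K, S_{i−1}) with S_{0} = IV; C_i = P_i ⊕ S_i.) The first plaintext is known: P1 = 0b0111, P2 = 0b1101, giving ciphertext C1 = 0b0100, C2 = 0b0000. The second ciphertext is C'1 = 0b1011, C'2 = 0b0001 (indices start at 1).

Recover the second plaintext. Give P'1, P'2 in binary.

In OFB with a reused IV, both messages share the same keystream S_i, so C_i ⊕ C'_i = P_i ⊕ P'_i and thus P'_i = P_i ⊕ C_i ⊕ C'_i.
P'1: 0b0111 ⊕ 0b0100 ⊕ 0b1011 = 0b1000.
P'2: 0b1101 ⊕ 0b0000 ⊕ 0b0001 = 0b1100.

P'1 = 0b1000, P'2 = 0b1100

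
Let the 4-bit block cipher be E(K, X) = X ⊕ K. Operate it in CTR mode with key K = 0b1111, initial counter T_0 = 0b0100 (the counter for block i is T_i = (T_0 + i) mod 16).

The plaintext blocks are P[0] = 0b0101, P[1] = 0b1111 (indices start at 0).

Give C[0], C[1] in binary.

CTR encryption: S_i = E(K, T_i) where T_i is the counter for block i; C_i = P_i ⊕ S_i.
C[0]: T = 0b0100, S = E(K, T) = 0b1011; 0b0101 ⊕ 0b1011 = 0b1110.
C[1]: T = 0b0101, S = E(K, T) = 0b1010; 0b1111 ⊕ 0b1010 = 0b0101.

C[0] = 0b1110, C[1] = 0b0101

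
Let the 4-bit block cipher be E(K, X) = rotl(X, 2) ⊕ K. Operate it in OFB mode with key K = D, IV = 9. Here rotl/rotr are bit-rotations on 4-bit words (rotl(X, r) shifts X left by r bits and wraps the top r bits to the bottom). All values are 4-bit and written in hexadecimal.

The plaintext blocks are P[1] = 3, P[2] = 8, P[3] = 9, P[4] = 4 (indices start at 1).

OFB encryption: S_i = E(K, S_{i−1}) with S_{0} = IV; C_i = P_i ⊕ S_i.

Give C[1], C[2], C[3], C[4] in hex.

C[1] = 8, C[2] = B, C[3] = 8, C[4] = D

C[1]: S = E(K, 9) = B; 3 ⊕ B = 8.
C[2]: S = E(K, B) = 3; 8 ⊕ 3 = B.
C[3]: S = E(K, 3) = 1; 9 ⊕ 1 = 8.
C[4]: S = E(K, 1) = 9; 4 ⊕ 9 = D.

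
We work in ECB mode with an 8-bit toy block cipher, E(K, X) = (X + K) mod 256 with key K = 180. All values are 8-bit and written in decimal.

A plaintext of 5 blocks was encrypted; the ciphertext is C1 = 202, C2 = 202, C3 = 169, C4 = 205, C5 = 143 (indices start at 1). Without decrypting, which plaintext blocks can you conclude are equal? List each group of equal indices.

P1 = P2

ECB encrypts each block independently with the same key, so equal ciphertext blocks imply equal plaintext blocks.
C1 = C2 = 202, so P1 = P2.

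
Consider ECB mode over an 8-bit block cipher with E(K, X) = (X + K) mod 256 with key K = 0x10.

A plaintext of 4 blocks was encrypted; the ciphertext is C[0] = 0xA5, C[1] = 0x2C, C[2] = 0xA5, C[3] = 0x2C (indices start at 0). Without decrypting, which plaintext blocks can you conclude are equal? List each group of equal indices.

ECB encrypts each block independently with the same key, so equal ciphertext blocks imply equal plaintext blocks.
C[0] = C[2] = 0xA5, so P[0] = P[2].
C[1] = C[3] = 0x2C, so P[1] = P[3].

P[0] = P[2]; P[1] = P[3]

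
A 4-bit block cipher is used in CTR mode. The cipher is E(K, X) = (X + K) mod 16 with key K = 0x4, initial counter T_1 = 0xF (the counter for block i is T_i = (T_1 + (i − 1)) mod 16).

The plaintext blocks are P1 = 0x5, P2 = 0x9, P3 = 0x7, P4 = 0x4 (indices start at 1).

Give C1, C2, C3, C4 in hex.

C1 = 0x6, C2 = 0xD, C3 = 0x2, C4 = 0x2

CTR encryption: S_i = E(K, T_i) where T_i is the counter for block i; C_i = P_i ⊕ S_i.
C1: T = 0xF, S = E(K, T) = 0x3; 0x5 ⊕ 0x3 = 0x6.
C2: T = 0x0, S = E(K, T) = 0x4; 0x9 ⊕ 0x4 = 0xD.
C3: T = 0x1, S = E(K, T) = 0x5; 0x7 ⊕ 0x5 = 0x2.
C4: T = 0x2, S = E(K, T) = 0x6; 0x4 ⊕ 0x6 = 0x2.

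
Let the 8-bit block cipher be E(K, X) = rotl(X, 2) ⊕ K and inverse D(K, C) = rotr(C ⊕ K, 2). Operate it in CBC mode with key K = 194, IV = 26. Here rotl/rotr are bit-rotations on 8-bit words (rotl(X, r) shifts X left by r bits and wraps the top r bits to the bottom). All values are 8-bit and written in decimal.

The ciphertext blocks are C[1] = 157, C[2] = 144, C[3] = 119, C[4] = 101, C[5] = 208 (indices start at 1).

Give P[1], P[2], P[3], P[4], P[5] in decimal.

P[1] = 205, P[2] = 9, P[3] = 253, P[4] = 158, P[5] = 225

CBC decryption: P_i = D(K, C_i) ⊕ C_{i−1}, with C_{0} = IV.
P[1]: D(K, 157) = 215; 215 ⊕ 26 = 205.
P[2]: D(K, 144) = 148; 148 ⊕ 157 = 9.
P[3]: D(K, 119) = 109; 109 ⊕ 144 = 253.
P[4]: D(K, 101) = 233; 233 ⊕ 119 = 158.
P[5]: D(K, 208) = 132; 132 ⊕ 101 = 225.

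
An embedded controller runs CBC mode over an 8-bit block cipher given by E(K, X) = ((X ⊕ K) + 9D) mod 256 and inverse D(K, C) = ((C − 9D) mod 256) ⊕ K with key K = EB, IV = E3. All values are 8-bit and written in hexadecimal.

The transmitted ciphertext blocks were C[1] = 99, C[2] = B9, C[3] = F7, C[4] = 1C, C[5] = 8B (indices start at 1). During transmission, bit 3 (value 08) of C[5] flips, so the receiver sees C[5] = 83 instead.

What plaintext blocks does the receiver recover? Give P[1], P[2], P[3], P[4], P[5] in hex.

P[1] = F4, P[2] = 6E, P[3] = 08, P[4] = 63, P[5] = 11

CBC decryption: P_i = D(K, C_i) ⊕ C_{i−1}, with C_{0} = IV.
Only C[5] changed, to 83. In CBC, a change in C_i garbles P_i and flips the same bit in P_{i+1}. Decrypting the received ciphertext:
P[1]: D(K, 99) = 17; 17 ⊕ E3 = F4.
P[2]: D(K, B9) = F7; F7 ⊕ 99 = 6E.
P[3]: D(K, F7) = B1; B1 ⊕ B9 = 08.
P[4]: D(K, 1C) = 94; 94 ⊕ F7 = 63.
P[5]: D(K, 83) = 0D; 0D ⊕ 1C = 11.
Blocks that differ from the original plaintext: P[5].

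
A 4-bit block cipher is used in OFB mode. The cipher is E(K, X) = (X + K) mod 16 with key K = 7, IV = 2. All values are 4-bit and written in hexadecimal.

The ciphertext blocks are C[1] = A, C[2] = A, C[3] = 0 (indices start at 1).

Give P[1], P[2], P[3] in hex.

P[1] = 3, P[2] = A, P[3] = 7

OFB decryption: S_i = E(K, S_{i−1}) with S_{0} = IV; P_i = C_i ⊕ S_i.
P[1]: S = E(K, 2) = 9; A ⊕ 9 = 3.
P[2]: S = E(K, 9) = 0; A ⊕ 0 = A.
P[3]: S = E(K, 0) = 7; 0 ⊕ 7 = 7.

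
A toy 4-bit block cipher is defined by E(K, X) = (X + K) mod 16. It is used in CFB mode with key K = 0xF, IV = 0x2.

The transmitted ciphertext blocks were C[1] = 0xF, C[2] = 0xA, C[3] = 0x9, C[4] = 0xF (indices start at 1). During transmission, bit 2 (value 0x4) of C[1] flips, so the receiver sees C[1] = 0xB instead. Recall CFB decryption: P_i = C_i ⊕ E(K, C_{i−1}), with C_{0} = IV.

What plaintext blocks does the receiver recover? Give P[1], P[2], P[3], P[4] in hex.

P[1] = 0xA, P[2] = 0x0, P[3] = 0x0, P[4] = 0x7

Only C[1] changed, to 0xB. In CFB, a change in C_i flips the same bit in P_i and garbles P_{i+1}. Decrypting the received ciphertext:
P[1]: E(K, 0x2) = 0x1; 0xB ⊕ 0x1 = 0xA.
P[2]: E(K, 0xB) = 0xA; 0xA ⊕ 0xA = 0x0.
P[3]: E(K, 0xA) = 0x9; 0x9 ⊕ 0x9 = 0x0.
P[4]: E(K, 0x9) = 0x8; 0xF ⊕ 0x8 = 0x7.
Blocks that differ from the original plaintext: P[1], P[2].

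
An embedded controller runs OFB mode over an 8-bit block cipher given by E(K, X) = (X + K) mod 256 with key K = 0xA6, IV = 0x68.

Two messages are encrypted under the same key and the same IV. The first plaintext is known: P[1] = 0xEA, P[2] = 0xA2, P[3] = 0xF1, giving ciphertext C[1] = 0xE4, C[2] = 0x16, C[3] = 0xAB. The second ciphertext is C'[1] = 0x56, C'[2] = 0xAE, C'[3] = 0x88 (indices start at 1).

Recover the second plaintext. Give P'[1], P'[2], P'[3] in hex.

P'[1] = 0x58, P'[2] = 0x1A, P'[3] = 0xD2

In OFB with a reused IV, both messages share the same keystream S_i, so C_i ⊕ C'_i = P_i ⊕ P'_i and thus P'_i = P_i ⊕ C_i ⊕ C'_i.
P'[1]: 0xEA ⊕ 0xE4 ⊕ 0x56 = 0x58.
P'[2]: 0xA2 ⊕ 0x16 ⊕ 0xAE = 0x1A.
P'[3]: 0xF1 ⊕ 0xAB ⊕ 0x88 = 0xD2.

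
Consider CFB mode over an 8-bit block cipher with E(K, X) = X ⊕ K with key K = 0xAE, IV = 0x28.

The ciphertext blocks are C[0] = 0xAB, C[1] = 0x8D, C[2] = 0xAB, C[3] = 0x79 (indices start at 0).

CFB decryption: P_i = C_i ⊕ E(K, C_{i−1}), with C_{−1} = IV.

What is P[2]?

P[2] = 0x88

P[2]: E(K, 0x8D) = 0x23; 0xAB ⊕ 0x23 = 0x88.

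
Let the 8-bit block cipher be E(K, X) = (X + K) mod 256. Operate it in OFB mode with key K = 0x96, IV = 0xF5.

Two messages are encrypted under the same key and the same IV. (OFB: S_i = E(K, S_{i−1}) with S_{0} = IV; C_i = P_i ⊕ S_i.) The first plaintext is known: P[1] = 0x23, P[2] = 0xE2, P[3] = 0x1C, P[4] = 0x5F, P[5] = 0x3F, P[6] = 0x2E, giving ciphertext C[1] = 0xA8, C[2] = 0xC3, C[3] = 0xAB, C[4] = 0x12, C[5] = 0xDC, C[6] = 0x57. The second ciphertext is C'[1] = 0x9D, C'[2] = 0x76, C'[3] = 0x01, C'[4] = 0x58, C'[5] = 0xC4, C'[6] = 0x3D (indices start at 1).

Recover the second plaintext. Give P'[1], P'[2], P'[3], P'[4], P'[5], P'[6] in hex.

In OFB with a reused IV, both messages share the same keystream S_i, so C_i ⊕ C'_i = P_i ⊕ P'_i and thus P'_i = P_i ⊕ C_i ⊕ C'_i.
P'[1]: 0x23 ⊕ 0xA8 ⊕ 0x9D = 0x16.
P'[2]: 0xE2 ⊕ 0xC3 ⊕ 0x76 = 0x57.
P'[3]: 0x1C ⊕ 0xAB ⊕ 0x01 = 0xB6.
P'[4]: 0x5F ⊕ 0x12 ⊕ 0x58 = 0x15.
P'[5]: 0x3F ⊕ 0xDC ⊕ 0xC4 = 0x27.
P'[6]: 0x2E ⊕ 0x57 ⊕ 0x3D = 0x44.

P'[1] = 0x16, P'[2] = 0x57, P'[3] = 0xB6, P'[4] = 0x15, P'[5] = 0x27, P'[6] = 0x44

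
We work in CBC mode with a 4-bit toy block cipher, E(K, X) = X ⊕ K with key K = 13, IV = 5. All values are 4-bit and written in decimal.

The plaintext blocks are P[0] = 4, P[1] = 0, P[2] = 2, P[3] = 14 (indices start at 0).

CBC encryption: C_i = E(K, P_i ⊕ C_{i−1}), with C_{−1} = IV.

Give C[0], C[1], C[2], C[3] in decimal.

C[0]: P[0] ⊕ 5 = 1; E(K, 1) = 12.
C[1]: P[1] ⊕ 12 = 12; E(K, 12) = 1.
C[2]: P[2] ⊕ 1 = 3; E(K, 3) = 14.
C[3]: P[3] ⊕ 14 = 0; E(K, 0) = 13.

C[0] = 12, C[1] = 1, C[2] = 14, C[3] = 13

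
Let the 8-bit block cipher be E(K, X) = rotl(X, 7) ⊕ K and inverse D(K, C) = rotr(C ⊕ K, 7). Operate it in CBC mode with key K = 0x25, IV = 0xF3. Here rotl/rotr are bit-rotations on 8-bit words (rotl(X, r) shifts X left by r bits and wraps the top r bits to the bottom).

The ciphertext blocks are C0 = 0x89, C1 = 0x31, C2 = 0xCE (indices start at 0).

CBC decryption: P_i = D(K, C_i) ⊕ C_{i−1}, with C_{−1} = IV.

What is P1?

P1 = 0xA1

P1: D(K, 0x31) = 0x28; 0x28 ⊕ 0x89 = 0xA1.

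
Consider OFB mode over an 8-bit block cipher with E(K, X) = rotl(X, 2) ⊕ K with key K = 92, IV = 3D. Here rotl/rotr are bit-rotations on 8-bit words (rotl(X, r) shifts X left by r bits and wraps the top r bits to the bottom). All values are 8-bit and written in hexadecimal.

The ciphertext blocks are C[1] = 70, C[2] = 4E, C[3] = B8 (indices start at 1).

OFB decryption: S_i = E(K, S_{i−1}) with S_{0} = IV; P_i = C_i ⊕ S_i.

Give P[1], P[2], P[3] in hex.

P[1] = 16, P[2] = 45, P[3] = 06

P[1]: S = E(K, 3D) = 66; 70 ⊕ 66 = 16.
P[2]: S = E(K, 66) = 0B; 4E ⊕ 0B = 45.
P[3]: S = E(K, 0B) = BE; B8 ⊕ BE = 06.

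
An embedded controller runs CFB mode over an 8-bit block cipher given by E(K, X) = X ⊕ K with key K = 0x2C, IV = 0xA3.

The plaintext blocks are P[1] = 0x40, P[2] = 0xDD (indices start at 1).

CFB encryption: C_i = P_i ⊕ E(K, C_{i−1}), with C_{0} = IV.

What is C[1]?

C[1] = 0xCF

C[1]: E(K, 0xA3) = 0x8F; 0x40 ⊕ 0x8F = 0xCF.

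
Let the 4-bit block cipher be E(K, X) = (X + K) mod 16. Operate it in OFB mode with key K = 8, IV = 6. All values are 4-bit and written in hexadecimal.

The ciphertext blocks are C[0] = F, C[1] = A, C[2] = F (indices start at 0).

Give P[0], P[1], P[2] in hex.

OFB decryption: S_i = E(K, S_{i−1}) with S_{−1} = IV; P_i = C_i ⊕ S_i.
P[0]: S = E(K, 6) = E; F ⊕ E = 1.
P[1]: S = E(K, E) = 6; A ⊕ 6 = C.
P[2]: S = E(K, 6) = E; F ⊕ E = 1.

P[0] = 1, P[1] = C, P[2] = 1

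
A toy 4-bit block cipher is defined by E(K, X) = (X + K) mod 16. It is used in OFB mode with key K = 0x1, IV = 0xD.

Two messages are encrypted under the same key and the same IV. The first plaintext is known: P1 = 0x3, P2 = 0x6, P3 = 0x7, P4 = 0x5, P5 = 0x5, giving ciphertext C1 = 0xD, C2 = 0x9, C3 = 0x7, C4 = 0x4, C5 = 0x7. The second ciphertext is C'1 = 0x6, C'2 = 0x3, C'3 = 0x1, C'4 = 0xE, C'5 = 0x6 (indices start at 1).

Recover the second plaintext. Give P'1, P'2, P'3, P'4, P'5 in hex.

In OFB with a reused IV, both messages share the same keystream S_i, so C_i ⊕ C'_i = P_i ⊕ P'_i and thus P'_i = P_i ⊕ C_i ⊕ C'_i.
P'1: 0x3 ⊕ 0xD ⊕ 0x6 = 0x8.
P'2: 0x6 ⊕ 0x9 ⊕ 0x3 = 0xC.
P'3: 0x7 ⊕ 0x7 ⊕ 0x1 = 0x1.
P'4: 0x5 ⊕ 0x4 ⊕ 0xE = 0xF.
P'5: 0x5 ⊕ 0x7 ⊕ 0x6 = 0x4.

P'1 = 0x8, P'2 = 0xC, P'3 = 0x1, P'4 = 0xF, P'5 = 0x4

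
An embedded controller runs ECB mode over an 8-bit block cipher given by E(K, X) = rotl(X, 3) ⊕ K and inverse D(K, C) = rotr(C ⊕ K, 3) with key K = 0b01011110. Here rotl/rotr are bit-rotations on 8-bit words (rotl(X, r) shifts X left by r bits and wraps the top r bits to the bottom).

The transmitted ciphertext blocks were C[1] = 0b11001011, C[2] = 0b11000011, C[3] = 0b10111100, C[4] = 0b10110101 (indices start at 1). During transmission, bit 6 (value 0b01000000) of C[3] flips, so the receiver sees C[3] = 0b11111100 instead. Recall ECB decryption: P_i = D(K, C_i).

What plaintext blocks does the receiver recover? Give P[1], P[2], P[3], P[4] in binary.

Only C[3] changed, to 0b11111100. In ECB, a change in C_i affects only P_i. Decrypting the received ciphertext:
P[1]: D(K, 0b11001011) = 0b10110010.
P[2]: D(K, 0b11000011) = 0b10110011.
P[3]: D(K, 0b11111100) = 0b01010100.
P[4]: D(K, 0b10110101) = 0b01111101.
Blocks that differ from the original plaintext: P[3].

P[1] = 0b10110010, P[2] = 0b10110011, P[3] = 0b01010100, P[4] = 0b01111101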